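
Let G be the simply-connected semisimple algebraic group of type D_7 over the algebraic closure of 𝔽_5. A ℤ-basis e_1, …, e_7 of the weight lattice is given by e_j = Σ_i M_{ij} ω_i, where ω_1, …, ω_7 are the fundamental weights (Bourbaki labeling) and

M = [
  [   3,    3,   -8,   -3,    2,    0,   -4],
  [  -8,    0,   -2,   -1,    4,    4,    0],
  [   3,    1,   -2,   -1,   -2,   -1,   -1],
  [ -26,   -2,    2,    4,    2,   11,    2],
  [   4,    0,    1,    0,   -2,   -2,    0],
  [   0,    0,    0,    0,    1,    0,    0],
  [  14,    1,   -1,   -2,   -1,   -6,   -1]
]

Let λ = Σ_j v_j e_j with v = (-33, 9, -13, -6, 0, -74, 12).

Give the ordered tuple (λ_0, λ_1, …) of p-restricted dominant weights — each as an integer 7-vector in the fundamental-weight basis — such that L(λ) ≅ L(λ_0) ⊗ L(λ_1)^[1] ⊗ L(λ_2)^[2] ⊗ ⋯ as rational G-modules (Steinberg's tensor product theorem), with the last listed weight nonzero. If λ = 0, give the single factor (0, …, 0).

((2, 0, 4, 0, 3, 0, 4),)

Converting to the ω-basis (c_i = row i of M dotted with v = (-33, 9, -13, -6, 0, -74, 12)):
  c_1 = (3)·(-33) + (3)·(9) + (-8)·(-13) + (-3)·(-6) + (2)·(0) + (0)·(-74) + (-4)·(12) = 2
  c_2 = (-8)·(-33) + (0)·(9) + (-2)·(-13) + (-1)·(-6) + (4)·(0) + (4)·(-74) + (0)·(12) = 0
  c_3 = (3)·(-33) + (1)·(9) + (-2)·(-13) + (-1)·(-6) + (-2)·(0) + (-1)·(-74) + (-1)·(12) = 4
  c_4 = (-26)·(-33) + (-2)·(9) + (2)·(-13) + (4)·(-6) + (2)·(0) + (11)·(-74) + (2)·(12) = 0
  c_5 = (4)·(-33) + (0)·(9) + (1)·(-13) + (0)·(-6) + (-2)·(0) + (-2)·(-74) + (0)·(12) = 3
  c_6 = (0)·(-33) + (0)·(9) + (0)·(-13) + (0)·(-6) + (1)·(0) + (0)·(-74) + (0)·(12) = 0
  c_7 = (14)·(-33) + (1)·(9) + (-1)·(-13) + (-2)·(-6) + (-1)·(0) + (-6)·(-74) + (-1)·(12) = 4
Expand coordinatewise in base 5:
  c_1 = 2 = 2·5^0
  c_2 = 0
  c_3 = 4 = 4·5^0
  c_4 = 0
  c_5 = 3 = 3·5^0
  c_6 = 0
  c_7 = 4 = 4·5^0
Factor λ_0 = (2, 0, 4, 0, 3, 0, 4)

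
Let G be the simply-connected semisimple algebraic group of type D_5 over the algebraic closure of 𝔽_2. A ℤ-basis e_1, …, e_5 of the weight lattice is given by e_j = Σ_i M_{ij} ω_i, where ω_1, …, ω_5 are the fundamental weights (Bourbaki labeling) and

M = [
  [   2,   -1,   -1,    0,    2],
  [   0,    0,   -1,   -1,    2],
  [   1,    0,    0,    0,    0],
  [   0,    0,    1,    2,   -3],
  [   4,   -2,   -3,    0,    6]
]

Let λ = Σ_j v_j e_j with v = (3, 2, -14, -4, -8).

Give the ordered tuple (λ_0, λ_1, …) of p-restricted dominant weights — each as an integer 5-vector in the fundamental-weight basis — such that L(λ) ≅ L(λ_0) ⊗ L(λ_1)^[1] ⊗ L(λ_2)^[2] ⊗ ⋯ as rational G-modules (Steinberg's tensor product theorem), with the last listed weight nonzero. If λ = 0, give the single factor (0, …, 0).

((0, 0, 1, 0, 0), (1, 1, 1, 1, 1))

Converting to the ω-basis (c_i = row i of M dotted with v = (3, 2, -14, -4, -8)):
  c_1 = (2)·(3) + (-1)·(2) + (-1)·(-14) + (0)·(-4) + (2)·(-8) = 2
  c_2 = (0)·(3) + (0)·(2) + (-1)·(-14) + (-1)·(-4) + (2)·(-8) = 2
  c_3 = (1)·(3) + (0)·(2) + (0)·(-14) + (0)·(-4) + (0)·(-8) = 3
  c_4 = (0)·(3) + (0)·(2) + (1)·(-14) + (2)·(-4) + (-3)·(-8) = 2
  c_5 = (4)·(3) + (-2)·(2) + (-3)·(-14) + (0)·(-4) + (6)·(-8) = 2
Writing each c_i in base p = 2:
  c_1 = 2 = 0·2^0 + 1·2^1
  c_2 = 2 = 0·2^0 + 1·2^1
  c_3 = 3 = 1·2^0 + 1·2^1
  c_4 = 2 = 0·2^0 + 1·2^1
  c_5 = 2 = 0·2^0 + 1·2^1
p-restricted factor λ_0 = (0, 0, 1, 0, 0)
p-restricted factor λ_1 = (1, 1, 1, 1, 1)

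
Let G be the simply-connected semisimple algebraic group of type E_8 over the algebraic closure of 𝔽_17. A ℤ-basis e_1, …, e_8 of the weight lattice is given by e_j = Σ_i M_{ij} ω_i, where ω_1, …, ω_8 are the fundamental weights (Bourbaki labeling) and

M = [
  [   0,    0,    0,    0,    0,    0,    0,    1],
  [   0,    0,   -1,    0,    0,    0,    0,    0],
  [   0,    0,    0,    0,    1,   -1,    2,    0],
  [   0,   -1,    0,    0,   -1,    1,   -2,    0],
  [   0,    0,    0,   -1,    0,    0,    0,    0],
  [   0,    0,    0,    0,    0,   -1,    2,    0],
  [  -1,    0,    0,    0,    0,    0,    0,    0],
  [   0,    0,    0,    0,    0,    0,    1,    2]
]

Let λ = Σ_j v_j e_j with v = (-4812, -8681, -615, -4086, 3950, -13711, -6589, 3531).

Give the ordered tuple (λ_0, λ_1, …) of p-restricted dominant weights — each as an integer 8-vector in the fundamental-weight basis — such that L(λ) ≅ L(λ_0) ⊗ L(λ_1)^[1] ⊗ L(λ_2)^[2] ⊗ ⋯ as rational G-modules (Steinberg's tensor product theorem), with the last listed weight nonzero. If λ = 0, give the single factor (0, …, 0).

((12, 3, 12, 16, 6, 6, 1, 14), (3, 2, 8, 8, 2, 14, 11, 10), (12, 2, 15, 14, 14, 1, 16, 1))

In the fundamental-weight basis, λ has coordinates c = M·v (v = (-4812, -8681, -615, -4086, 3950, -13711, -6589, 3531)):
  c_1 = (0)·(-4812) + (0)·(-8681) + (0)·(-615) + (0)·(-4086) + 0·3950 + (0)·(-13711) + (0)·(-6589) + 1·3531 = 3531
  c_2 = (0)·(-4812) + (0)·(-8681) + (-1)·(-615) + (0)·(-4086) + 0·3950 + (0)·(-13711) + (0)·(-6589) + 0·3531 = 615
  c_3 = (0)·(-4812) + (0)·(-8681) + (0)·(-615) + (0)·(-4086) + 1·3950 + (-1)·(-13711) + (2)·(-6589) + 0·3531 = 4483
  c_4 = (0)·(-4812) + (-1)·(-8681) + (0)·(-615) + (0)·(-4086) + (-1)·(3950) + (1)·(-13711) + (-2)·(-6589) + 0·3531 = 4198
  c_5 = (0)·(-4812) + (0)·(-8681) + (0)·(-615) + (-1)·(-4086) + 0·3950 + (0)·(-13711) + (0)·(-6589) + 0·3531 = 4086
  c_6 = (0)·(-4812) + (0)·(-8681) + (0)·(-615) + (0)·(-4086) + 0·3950 + (-1)·(-13711) + (2)·(-6589) + 0·3531 = 533
  c_7 = (-1)·(-4812) + (0)·(-8681) + (0)·(-615) + (0)·(-4086) + 0·3950 + (0)·(-13711) + (0)·(-6589) + 0·3531 = 4812
  c_8 = (0)·(-4812) + (0)·(-8681) + (0)·(-615) + (0)·(-4086) + 0·3950 + (0)·(-13711) + (1)·(-6589) + 2·3531 = 473
Expand coordinatewise in base 17:
  c_1 = 3531 = 12·17^0 + 3·17^1 + 12·17^2
  c_2 = 615 = 3·17^0 + 2·17^1 + 2·17^2
  c_3 = 4483 = 12·17^0 + 8·17^1 + 15·17^2
  c_4 = 4198 = 16·17^0 + 8·17^1 + 14·17^2
  c_5 = 4086 = 6·17^0 + 2·17^1 + 14·17^2
  c_6 = 533 = 6·17^0 + 14·17^1 + 1·17^2
  c_7 = 4812 = 1·17^0 + 11·17^1 + 16·17^2
  c_8 = 473 = 14·17^0 + 10·17^1 + 1·17^2
Factor λ_0 = (12, 3, 12, 16, 6, 6, 1, 14)
Factor λ_1 = (3, 2, 8, 8, 2, 14, 11, 10)
Factor λ_2 = (12, 2, 15, 14, 14, 1, 16, 1)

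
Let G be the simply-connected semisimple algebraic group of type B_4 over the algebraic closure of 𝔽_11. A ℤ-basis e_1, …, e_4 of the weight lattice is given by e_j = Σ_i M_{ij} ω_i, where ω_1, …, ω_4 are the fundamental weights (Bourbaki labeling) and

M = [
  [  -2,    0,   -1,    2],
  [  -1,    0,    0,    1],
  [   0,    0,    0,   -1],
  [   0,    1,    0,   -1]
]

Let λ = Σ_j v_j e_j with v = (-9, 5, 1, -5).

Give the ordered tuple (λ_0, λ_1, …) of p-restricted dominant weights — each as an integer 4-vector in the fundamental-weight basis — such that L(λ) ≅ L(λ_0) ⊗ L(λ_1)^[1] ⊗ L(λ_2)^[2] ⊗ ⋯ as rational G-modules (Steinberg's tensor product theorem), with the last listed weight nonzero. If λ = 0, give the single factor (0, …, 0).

Compute c_i = Σ_j M_{ij} v_j with v = (-9, 5, 1, -5):
  c_1 = -2*-9 + 0*5 + -1*1 + 2*-5 = 7
  c_2 = -1*-9 + 0*5 + 0*1 + 1*-5 = 4
  c_3 = 0*-9 + 0*5 + 0*1 + -1*-5 = 5
  c_4 = 0*-9 + 1*5 + 0*1 + -1*-5 = 10
Expand coordinatewise in base 11:
  c_1 = 7 = 7·11^0
  c_2 = 4 = 4·11^0
  c_3 = 5 = 5·11^0
  c_4 = 10 = 10·11^0
λ_0 = (7, 4, 5, 10)

((7, 4, 5, 10),)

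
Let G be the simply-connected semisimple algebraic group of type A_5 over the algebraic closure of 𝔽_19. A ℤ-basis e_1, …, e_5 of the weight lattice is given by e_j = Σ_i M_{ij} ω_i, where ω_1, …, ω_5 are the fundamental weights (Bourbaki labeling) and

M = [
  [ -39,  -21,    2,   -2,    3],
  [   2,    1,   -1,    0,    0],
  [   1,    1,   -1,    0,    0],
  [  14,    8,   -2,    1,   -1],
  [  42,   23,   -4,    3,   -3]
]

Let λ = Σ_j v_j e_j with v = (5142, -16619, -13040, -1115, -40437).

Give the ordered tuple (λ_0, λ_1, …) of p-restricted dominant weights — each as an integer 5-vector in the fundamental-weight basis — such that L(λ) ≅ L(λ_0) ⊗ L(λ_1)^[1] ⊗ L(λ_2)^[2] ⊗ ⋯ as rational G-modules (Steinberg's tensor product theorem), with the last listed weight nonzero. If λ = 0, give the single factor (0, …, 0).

In the fundamental-weight basis, λ has coordinates c = M·v (v = (5142, -16619, -13040, -1115, -40437)):
  c_1 = (-39)·(5142) + (-21)·(-16619) + (2)·(-13040) + (-2)·(-1115) + (3)·(-40437) = 3300
  c_2 = 2·5142 + (1)·(-16619) + (-1)·(-13040) + (0)·(-1115) + (0)·(-40437) = 6705
  c_3 = 1·5142 + (1)·(-16619) + (-1)·(-13040) + (0)·(-1115) + (0)·(-40437) = 1563
  c_4 = 14·5142 + (8)·(-16619) + (-2)·(-13040) + (1)·(-1115) + (-1)·(-40437) = 4438
  c_5 = 42·5142 + (23)·(-16619) + (-4)·(-13040) + (3)·(-1115) + (-3)·(-40437) = 3853
Writing each c_i in base p = 19:
  c_1 = 3300 = 13·19^0 + 2·19^1 + 9·19^2
  c_2 = 6705 = 17·19^0 + 10·19^1 + 18·19^2
  c_3 = 1563 = 5·19^0 + 6·19^1 + 4·19^2
  c_4 = 4438 = 11·19^0 + 5·19^1 + 12·19^2
  c_5 = 3853 = 15·19^0 + 12·19^1 + 10·19^2
Factor λ_0 = (13, 17, 5, 11, 15)
Factor λ_1 = (2, 10, 6, 5, 12)
Factor λ_2 = (9, 18, 4, 12, 10)

((13, 17, 5, 11, 15), (2, 10, 6, 5, 12), (9, 18, 4, 12, 10))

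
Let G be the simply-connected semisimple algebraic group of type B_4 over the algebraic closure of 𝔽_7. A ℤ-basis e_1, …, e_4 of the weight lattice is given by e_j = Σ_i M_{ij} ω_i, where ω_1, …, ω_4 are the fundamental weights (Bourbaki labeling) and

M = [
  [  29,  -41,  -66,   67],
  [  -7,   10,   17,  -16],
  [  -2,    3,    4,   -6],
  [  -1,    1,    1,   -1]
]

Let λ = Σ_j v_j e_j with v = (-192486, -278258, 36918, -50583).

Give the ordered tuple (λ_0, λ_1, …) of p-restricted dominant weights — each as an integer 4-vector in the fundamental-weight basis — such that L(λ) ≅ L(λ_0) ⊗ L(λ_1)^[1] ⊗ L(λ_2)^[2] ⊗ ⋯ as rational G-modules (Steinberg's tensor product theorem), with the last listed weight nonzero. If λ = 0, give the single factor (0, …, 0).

((2, 6, 3, 0), (0, 5, 6, 2), (3, 0, 6, 0), (2, 5, 3, 5))

Converting to the ω-basis (c_i = row i of M dotted with v = (-192486, -278258, 36918, -50583)):
  c_1 = 29*-192486 + -41*-278258 + -66*36918 + 67*-50583 = 835
  c_2 = -7*-192486 + 10*-278258 + 17*36918 + -16*-50583 = 1756
  c_3 = -2*-192486 + 3*-278258 + 4*36918 + -6*-50583 = 1368
  c_4 = -1*-192486 + 1*-278258 + 1*36918 + -1*-50583 = 1729
Base-7 expansion of each c_i:
  c_1 = 835 = 2·7^0 + 0·7^1 + 3·7^2 + 2·7^3
  c_2 = 1756 = 6·7^0 + 5·7^1 + 0·7^2 + 5·7^3
  c_3 = 1368 = 3·7^0 + 6·7^1 + 6·7^2 + 3·7^3
  c_4 = 1729 = 0·7^0 + 2·7^1 + 0·7^2 + 5·7^3
Factor λ_0 = (2, 6, 3, 0)
Factor λ_1 = (0, 5, 6, 2)
Factor λ_2 = (3, 0, 6, 0)
Factor λ_3 = (2, 5, 3, 5)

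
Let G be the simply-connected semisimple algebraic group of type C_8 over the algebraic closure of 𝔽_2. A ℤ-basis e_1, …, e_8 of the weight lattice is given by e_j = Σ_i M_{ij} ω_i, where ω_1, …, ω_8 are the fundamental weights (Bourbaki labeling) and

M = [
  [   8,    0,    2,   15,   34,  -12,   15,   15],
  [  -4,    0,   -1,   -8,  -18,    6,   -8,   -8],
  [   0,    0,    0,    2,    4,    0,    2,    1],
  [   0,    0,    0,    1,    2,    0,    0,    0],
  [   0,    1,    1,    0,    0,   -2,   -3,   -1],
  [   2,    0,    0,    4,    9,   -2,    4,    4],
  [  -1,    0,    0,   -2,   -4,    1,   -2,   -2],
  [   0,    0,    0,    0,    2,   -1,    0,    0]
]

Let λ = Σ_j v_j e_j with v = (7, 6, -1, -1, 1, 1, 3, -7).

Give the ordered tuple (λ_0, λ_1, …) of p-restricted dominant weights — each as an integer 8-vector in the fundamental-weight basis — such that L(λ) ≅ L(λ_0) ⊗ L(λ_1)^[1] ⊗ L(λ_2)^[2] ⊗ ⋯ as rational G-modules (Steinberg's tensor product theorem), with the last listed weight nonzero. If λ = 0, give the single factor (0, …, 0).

((1, 1, 1, 1, 1, 1, 0, 1),)

Change of basis e → ω: c = M·v where v = (7, 6, -1, -1, 1, 1, 3, -7):
  c_1 = 8*7 + 0*6 + 2*-1 + 15*-1 + 34*1 + -12*1 + 15*3 + 15*-7 = 1
  c_2 = -4*7 + 0*6 + -1*-1 + -8*-1 + -18*1 + 6*1 + -8*3 + -8*-7 = 1
  c_3 = 0*7 + 0*6 + 0*-1 + 2*-1 + 4*1 + 0*1 + 2*3 + 1*-7 = 1
  c_4 = 0*7 + 0*6 + 0*-1 + 1*-1 + 2*1 + 0*1 + 0*3 + 0*-7 = 1
  c_5 = 0*7 + 1*6 + 1*-1 + 0*-1 + 0*1 + -2*1 + -3*3 + -1*-7 = 1
  c_6 = 2*7 + 0*6 + 0*-1 + 4*-1 + 9*1 + -2*1 + 4*3 + 4*-7 = 1
  c_7 = -1*7 + 0*6 + 0*-1 + -2*-1 + -4*1 + 1*1 + -2*3 + -2*-7 = 0
  c_8 = 0*7 + 0*6 + 0*-1 + 0*-1 + 2*1 + -1*1 + 0*3 + 0*-7 = 1
Base-2 expansion of each c_i:
  c_1 = 1 = 1·2^0
  c_2 = 1 = 1·2^0
  c_3 = 1 = 1·2^0
  c_4 = 1 = 1·2^0
  c_5 = 1 = 1·2^0
  c_6 = 1 = 1·2^0
  c_7 = 0
  c_8 = 1 = 1·2^0
λ_0 = (1, 1, 1, 1, 1, 1, 0, 1)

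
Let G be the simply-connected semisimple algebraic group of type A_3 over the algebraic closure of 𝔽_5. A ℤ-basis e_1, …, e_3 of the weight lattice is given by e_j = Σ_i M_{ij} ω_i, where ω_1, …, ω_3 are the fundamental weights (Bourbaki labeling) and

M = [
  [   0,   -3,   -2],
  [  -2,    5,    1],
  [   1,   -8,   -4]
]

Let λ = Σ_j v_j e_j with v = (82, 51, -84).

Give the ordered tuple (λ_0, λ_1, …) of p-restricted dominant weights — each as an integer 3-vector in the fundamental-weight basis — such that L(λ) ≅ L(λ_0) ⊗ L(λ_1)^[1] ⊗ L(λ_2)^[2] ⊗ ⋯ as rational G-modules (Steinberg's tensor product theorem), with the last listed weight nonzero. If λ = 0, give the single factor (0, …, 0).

Change of basis e → ω: c = M·v where v = (82, 51, -84):
  c_1 = (0)·(82) + (-3)·(51) + (-2)·(-84) = 15
  c_2 = (-2)·(82) + (5)·(51) + (1)·(-84) = 7
  c_3 = (1)·(82) + (-8)·(51) + (-4)·(-84) = 10
p = 5; digits c_i = Σ_j d_{ij}·5^j, 0 ≤ d_{ij} < 5:
  c_1 = 15 = 0·5^0 + 3·5^1
  c_2 = 7 = 2·5^0 + 1·5^1
  c_3 = 10 = 0·5^0 + 2·5^1
λ_0 = (0, 2, 0)
λ_1 = (3, 1, 2)

((0, 2, 0), (3, 1, 2))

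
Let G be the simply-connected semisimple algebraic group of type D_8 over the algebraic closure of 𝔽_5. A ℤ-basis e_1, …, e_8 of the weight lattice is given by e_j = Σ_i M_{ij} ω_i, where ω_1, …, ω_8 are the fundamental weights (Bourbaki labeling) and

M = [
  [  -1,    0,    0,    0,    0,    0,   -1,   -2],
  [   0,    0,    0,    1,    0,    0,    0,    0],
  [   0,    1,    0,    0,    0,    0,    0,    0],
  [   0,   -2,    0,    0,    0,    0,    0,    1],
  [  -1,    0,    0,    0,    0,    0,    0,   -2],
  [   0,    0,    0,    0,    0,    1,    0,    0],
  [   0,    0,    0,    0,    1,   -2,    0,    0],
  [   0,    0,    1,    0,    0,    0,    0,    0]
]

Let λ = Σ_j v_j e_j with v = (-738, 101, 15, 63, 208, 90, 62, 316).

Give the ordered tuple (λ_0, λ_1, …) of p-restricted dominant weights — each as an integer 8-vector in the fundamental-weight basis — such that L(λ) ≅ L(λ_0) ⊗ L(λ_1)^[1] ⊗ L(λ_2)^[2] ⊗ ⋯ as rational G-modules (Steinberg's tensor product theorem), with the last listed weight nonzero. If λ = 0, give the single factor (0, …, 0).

((4, 3, 1, 4, 1, 0, 3, 0), (3, 2, 0, 2, 1, 3, 0, 3), (1, 2, 4, 4, 4, 3, 1, 0))

Converting to the ω-basis (c_i = row i of M dotted with v = (-738, 101, 15, 63, 208, 90, 62, 316)):
  c_1 = (-1)·(-738) + 0·101 + 0·15 + 0·63 + 0·208 + 0·90 + (-1)·(62) + (-2)·(316) = 44
  c_2 = (0)·(-738) + 0·101 + 0·15 + 1·63 + 0·208 + 0·90 + 0·62 + 0·316 = 63
  c_3 = (0)·(-738) + 1·101 + 0·15 + 0·63 + 0·208 + 0·90 + 0·62 + 0·316 = 101
  c_4 = (0)·(-738) + (-2)·(101) + 0·15 + 0·63 + 0·208 + 0·90 + 0·62 + 1·316 = 114
  c_5 = (-1)·(-738) + 0·101 + 0·15 + 0·63 + 0·208 + 0·90 + 0·62 + (-2)·(316) = 106
  c_6 = (0)·(-738) + 0·101 + 0·15 + 0·63 + 0·208 + 1·90 + 0·62 + 0·316 = 90
  c_7 = (0)·(-738) + 0·101 + 0·15 + 0·63 + 1·208 + (-2)·(90) + 0·62 + 0·316 = 28
  c_8 = (0)·(-738) + 0·101 + 1·15 + 0·63 + 0·208 + 0·90 + 0·62 + 0·316 = 15
Writing each c_i in base p = 5:
  c_1 = 44 = 4·5^0 + 3·5^1 + 1·5^2
  c_2 = 63 = 3·5^0 + 2·5^1 + 2·5^2
  c_3 = 101 = 1·5^0 + 0·5^1 + 4·5^2
  c_4 = 114 = 4·5^0 + 2·5^1 + 4·5^2
  c_5 = 106 = 1·5^0 + 1·5^1 + 4·5^2
  c_6 = 90 = 0·5^0 + 3·5^1 + 3·5^2
  c_7 = 28 = 3·5^0 + 0·5^1 + 1·5^2
  c_8 = 15 = 0·5^0 + 3·5^1
p-restricted factor λ_0 = (4, 3, 1, 4, 1, 0, 3, 0)
p-restricted factor λ_1 = (3, 2, 0, 2, 1, 3, 0, 3)
p-restricted factor λ_2 = (1, 2, 4, 4, 4, 3, 1, 0)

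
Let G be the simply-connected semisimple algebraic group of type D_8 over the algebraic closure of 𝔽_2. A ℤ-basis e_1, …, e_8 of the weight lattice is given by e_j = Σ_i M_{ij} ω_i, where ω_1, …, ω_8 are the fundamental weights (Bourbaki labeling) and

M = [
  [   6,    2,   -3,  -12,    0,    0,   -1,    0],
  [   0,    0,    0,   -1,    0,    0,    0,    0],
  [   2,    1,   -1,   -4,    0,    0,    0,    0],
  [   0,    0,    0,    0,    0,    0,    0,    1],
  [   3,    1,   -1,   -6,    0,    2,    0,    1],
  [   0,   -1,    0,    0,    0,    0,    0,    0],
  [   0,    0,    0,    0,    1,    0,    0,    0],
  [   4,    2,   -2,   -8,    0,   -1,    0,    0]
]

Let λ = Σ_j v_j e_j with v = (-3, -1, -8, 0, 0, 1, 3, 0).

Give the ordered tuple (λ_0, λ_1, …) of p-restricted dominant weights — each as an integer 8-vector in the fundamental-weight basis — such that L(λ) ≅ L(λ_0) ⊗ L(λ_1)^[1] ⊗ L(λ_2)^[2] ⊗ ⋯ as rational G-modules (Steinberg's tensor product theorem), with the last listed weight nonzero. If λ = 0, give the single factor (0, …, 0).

((1, 0, 1, 0, 0, 1, 0, 1),)

Change of basis e → ω: c = M·v where v = (-3, -1, -8, 0, 0, 1, 3, 0):
  c_1 = (6)·(-3) + (2)·(-1) + (-3)·(-8) + (-12)·(0) + 0·0 + 0·1 + (-1)·(3) + 0·0 = 1
  c_2 = (0)·(-3) + (0)·(-1) + (0)·(-8) + (-1)·(0) + 0·0 + 0·1 + 0·3 + 0·0 = 0
  c_3 = (2)·(-3) + (1)·(-1) + (-1)·(-8) + (-4)·(0) + 0·0 + 0·1 + 0·3 + 0·0 = 1
  c_4 = (0)·(-3) + (0)·(-1) + (0)·(-8) + 0·0 + 0·0 + 0·1 + 0·3 + 1·0 = 0
  c_5 = (3)·(-3) + (1)·(-1) + (-1)·(-8) + (-6)·(0) + 0·0 + 2·1 + 0·3 + 1·0 = 0
  c_6 = (0)·(-3) + (-1)·(-1) + (0)·(-8) + 0·0 + 0·0 + 0·1 + 0·3 + 0·0 = 1
  c_7 = (0)·(-3) + (0)·(-1) + (0)·(-8) + 0·0 + 1·0 + 0·1 + 0·3 + 0·0 = 0
  c_8 = (4)·(-3) + (2)·(-1) + (-2)·(-8) + (-8)·(0) + 0·0 + (-1)·(1) + 0·3 + 0·0 = 1
Writing each c_i in base p = 2:
  c_1 = 1 = 1·2^0
  c_2 = 0
  c_3 = 1 = 1·2^0
  c_4 = 0
  c_5 = 0
  c_6 = 1 = 1·2^0
  c_7 = 0
  c_8 = 1 = 1·2^0
p-restricted factor λ_0 = (1, 0, 1, 0, 0, 1, 0, 1)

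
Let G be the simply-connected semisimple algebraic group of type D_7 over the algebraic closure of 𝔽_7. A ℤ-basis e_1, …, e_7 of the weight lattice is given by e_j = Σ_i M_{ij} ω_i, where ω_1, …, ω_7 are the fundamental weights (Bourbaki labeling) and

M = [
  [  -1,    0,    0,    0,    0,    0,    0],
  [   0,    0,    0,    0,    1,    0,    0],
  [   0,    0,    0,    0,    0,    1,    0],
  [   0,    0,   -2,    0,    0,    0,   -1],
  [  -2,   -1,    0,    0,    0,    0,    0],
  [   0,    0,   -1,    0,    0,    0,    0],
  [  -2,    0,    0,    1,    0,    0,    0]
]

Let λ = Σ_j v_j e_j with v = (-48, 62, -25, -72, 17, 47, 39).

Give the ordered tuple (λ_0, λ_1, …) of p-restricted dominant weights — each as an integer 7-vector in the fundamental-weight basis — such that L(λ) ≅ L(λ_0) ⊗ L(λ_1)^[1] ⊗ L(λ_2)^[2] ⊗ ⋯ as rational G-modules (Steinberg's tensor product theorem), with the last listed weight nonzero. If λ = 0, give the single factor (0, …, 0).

((6, 3, 5, 4, 6, 4, 3), (6, 2, 6, 1, 4, 3, 3))

Converting to the ω-basis (c_i = row i of M dotted with v = (-48, 62, -25, -72, 17, 47, 39)):
  c_1 = (-1)·(-48) + (0)·(62) + (0)·(-25) + (0)·(-72) + (0)·(17) + (0)·(47) + (0)·(39) = 48
  c_2 = (0)·(-48) + (0)·(62) + (0)·(-25) + (0)·(-72) + (1)·(17) + (0)·(47) + (0)·(39) = 17
  c_3 = (0)·(-48) + (0)·(62) + (0)·(-25) + (0)·(-72) + (0)·(17) + (1)·(47) + (0)·(39) = 47
  c_4 = (0)·(-48) + (0)·(62) + (-2)·(-25) + (0)·(-72) + (0)·(17) + (0)·(47) + (-1)·(39) = 11
  c_5 = (-2)·(-48) + (-1)·(62) + (0)·(-25) + (0)·(-72) + (0)·(17) + (0)·(47) + (0)·(39) = 34
  c_6 = (0)·(-48) + (0)·(62) + (-1)·(-25) + (0)·(-72) + (0)·(17) + (0)·(47) + (0)·(39) = 25
  c_7 = (-2)·(-48) + (0)·(62) + (0)·(-25) + (1)·(-72) + (0)·(17) + (0)·(47) + (0)·(39) = 24
Base-7 expansion of each c_i:
  c_1 = 48 = 6·7^0 + 6·7^1
  c_2 = 17 = 3·7^0 + 2·7^1
  c_3 = 47 = 5·7^0 + 6·7^1
  c_4 = 11 = 4·7^0 + 1·7^1
  c_5 = 34 = 6·7^0 + 4·7^1
  c_6 = 25 = 4·7^0 + 3·7^1
  c_7 = 24 = 3·7^0 + 3·7^1
Factor λ_0 = (6, 3, 5, 4, 6, 4, 3)
Factor λ_1 = (6, 2, 6, 1, 4, 3, 3)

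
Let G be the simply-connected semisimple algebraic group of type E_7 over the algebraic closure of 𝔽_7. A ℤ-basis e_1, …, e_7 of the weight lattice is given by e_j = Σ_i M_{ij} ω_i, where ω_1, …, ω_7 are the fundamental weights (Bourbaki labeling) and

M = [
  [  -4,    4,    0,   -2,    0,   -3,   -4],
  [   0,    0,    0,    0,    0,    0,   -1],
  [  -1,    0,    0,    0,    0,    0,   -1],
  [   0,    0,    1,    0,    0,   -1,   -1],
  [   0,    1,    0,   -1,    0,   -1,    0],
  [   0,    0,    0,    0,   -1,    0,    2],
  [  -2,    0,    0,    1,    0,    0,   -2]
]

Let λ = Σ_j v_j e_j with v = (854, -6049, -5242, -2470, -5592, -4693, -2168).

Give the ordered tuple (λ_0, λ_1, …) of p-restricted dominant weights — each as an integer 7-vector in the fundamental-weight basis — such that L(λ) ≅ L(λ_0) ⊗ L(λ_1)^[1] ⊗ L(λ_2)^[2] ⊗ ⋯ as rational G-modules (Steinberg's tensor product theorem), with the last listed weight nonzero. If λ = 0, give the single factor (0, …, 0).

((2, 5, 5, 2, 1, 3, 4), (4, 1, 5, 0, 5, 4, 1), (1, 2, 5, 5, 1, 4, 3), (0, 6, 3, 4, 3, 3, 0))

ω-coordinates c = M·v, v = (854, -6049, -5242, -2470, -5592, -4693, -2168):
  c_1 = (-4)·(854) + (4)·(-6049) + (0)·(-5242) + (-2)·(-2470) + (0)·(-5592) + (-3)·(-4693) + (-4)·(-2168) = 79
  c_2 = 0·854 + (0)·(-6049) + (0)·(-5242) + (0)·(-2470) + (0)·(-5592) + (0)·(-4693) + (-1)·(-2168) = 2168
  c_3 = (-1)·(854) + (0)·(-6049) + (0)·(-5242) + (0)·(-2470) + (0)·(-5592) + (0)·(-4693) + (-1)·(-2168) = 1314
  c_4 = 0·854 + (0)·(-6049) + (1)·(-5242) + (0)·(-2470) + (0)·(-5592) + (-1)·(-4693) + (-1)·(-2168) = 1619
  c_5 = 0·854 + (1)·(-6049) + (0)·(-5242) + (-1)·(-2470) + (0)·(-5592) + (-1)·(-4693) + (0)·(-2168) = 1114
  c_6 = 0·854 + (0)·(-6049) + (0)·(-5242) + (0)·(-2470) + (-1)·(-5592) + (0)·(-4693) + (2)·(-2168) = 1256
  c_7 = (-2)·(854) + (0)·(-6049) + (0)·(-5242) + (1)·(-2470) + (0)·(-5592) + (0)·(-4693) + (-2)·(-2168) = 158
Writing each c_i in base p = 7:
  c_1 = 79 = 2·7^0 + 4·7^1 + 1·7^2
  c_2 = 2168 = 5·7^0 + 1·7^1 + 2·7^2 + 6·7^3
  c_3 = 1314 = 5·7^0 + 5·7^1 + 5·7^2 + 3·7^3
  c_4 = 1619 = 2·7^0 + 0·7^1 + 5·7^2 + 4·7^3
  c_5 = 1114 = 1·7^0 + 5·7^1 + 1·7^2 + 3·7^3
  c_6 = 1256 = 3·7^0 + 4·7^1 + 4·7^2 + 3·7^3
  c_7 = 158 = 4·7^0 + 1·7^1 + 3·7^2
Factor λ_0 = (2, 5, 5, 2, 1, 3, 4)
Factor λ_1 = (4, 1, 5, 0, 5, 4, 1)
Factor λ_2 = (1, 2, 5, 5, 1, 4, 3)
Factor λ_3 = (0, 6, 3, 4, 3, 3, 0)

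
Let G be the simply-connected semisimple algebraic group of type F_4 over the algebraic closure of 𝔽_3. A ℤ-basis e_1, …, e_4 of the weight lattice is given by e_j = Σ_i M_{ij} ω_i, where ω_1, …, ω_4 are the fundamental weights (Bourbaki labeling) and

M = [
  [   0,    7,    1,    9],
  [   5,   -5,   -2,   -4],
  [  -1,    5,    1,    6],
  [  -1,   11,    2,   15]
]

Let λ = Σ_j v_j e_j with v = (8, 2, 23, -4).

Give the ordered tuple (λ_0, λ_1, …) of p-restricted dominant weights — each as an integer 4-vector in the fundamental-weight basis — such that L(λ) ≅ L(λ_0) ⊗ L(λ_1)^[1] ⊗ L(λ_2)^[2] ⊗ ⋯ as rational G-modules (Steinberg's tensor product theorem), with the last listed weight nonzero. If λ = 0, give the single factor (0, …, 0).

((1, 0, 1, 0),)

Converting to the ω-basis (c_i = row i of M dotted with v = (8, 2, 23, -4)):
  c_1 = 0*8 + 7*2 + 1*23 + 9*-4 = 1
  c_2 = 5*8 + -5*2 + -2*23 + -4*-4 = 0
  c_3 = -1*8 + 5*2 + 1*23 + 6*-4 = 1
  c_4 = -1*8 + 11*2 + 2*23 + 15*-4 = 0
Base-3 expansion of each c_i:
  c_1 = 1 = 1·3^0
  c_2 = 0
  c_3 = 1 = 1·3^0
  c_4 = 0
Factor λ_0 = (1, 0, 1, 0)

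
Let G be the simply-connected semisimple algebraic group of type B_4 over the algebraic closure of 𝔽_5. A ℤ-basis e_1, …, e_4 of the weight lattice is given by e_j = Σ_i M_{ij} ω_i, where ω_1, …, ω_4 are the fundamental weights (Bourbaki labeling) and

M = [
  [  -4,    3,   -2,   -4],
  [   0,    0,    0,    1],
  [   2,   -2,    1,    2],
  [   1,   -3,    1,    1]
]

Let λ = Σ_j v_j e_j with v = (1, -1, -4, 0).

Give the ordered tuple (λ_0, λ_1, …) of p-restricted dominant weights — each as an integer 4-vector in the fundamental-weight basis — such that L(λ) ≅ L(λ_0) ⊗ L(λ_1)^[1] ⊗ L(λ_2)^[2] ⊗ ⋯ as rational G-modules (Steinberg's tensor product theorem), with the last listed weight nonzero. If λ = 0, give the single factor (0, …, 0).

Converting to the ω-basis (c_i = row i of M dotted with v = (1, -1, -4, 0)):
  c_1 = -4*1 + 3*-1 + -2*-4 + -4*0 = 1
  c_2 = 0*1 + 0*-1 + 0*-4 + 1*0 = 0
  c_3 = 2*1 + -2*-1 + 1*-4 + 2*0 = 0
  c_4 = 1*1 + -3*-1 + 1*-4 + 1*0 = 0
Base-5 expansion of each c_i:
  c_1 = 1 = 1·5^0
  c_2 = 0
  c_3 = 0
  c_4 = 0
p-restricted factor λ_0 = (1, 0, 0, 0)

((1, 0, 0, 0),)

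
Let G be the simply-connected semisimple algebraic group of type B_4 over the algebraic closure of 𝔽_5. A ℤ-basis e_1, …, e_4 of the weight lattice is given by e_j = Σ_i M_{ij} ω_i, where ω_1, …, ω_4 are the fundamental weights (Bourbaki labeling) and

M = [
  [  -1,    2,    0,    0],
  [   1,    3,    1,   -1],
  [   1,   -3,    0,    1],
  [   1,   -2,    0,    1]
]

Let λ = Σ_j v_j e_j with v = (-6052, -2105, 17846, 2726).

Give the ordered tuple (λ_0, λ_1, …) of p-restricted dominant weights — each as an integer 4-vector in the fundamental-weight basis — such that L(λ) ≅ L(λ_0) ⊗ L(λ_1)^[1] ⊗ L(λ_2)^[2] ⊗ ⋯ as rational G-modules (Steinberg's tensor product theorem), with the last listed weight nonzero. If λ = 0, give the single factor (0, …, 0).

((2, 3, 4, 4), (3, 0, 2, 1), (3, 0, 4, 0), (4, 2, 3, 2), (2, 4, 4, 1))

ω-coordinates c = M·v, v = (-6052, -2105, 17846, 2726):
  c_1 = (-1)·(-6052) + (2)·(-2105) + 0·17846 + 0·2726 = 1842
  c_2 = (1)·(-6052) + (3)·(-2105) + 1·17846 + (-1)·(2726) = 2753
  c_3 = (1)·(-6052) + (-3)·(-2105) + 0·17846 + 1·2726 = 2989
  c_4 = (1)·(-6052) + (-2)·(-2105) + 0·17846 + 1·2726 = 884
Base-5 expansion of each c_i:
  c_1 = 1842 = 2·5^0 + 3·5^1 + 3·5^2 + 4·5^3 + 2·5^4
  c_2 = 2753 = 3·5^0 + 0·5^1 + 0·5^2 + 2·5^3 + 4·5^4
  c_3 = 2989 = 4·5^0 + 2·5^1 + 4·5^2 + 3·5^3 + 4·5^4
  c_4 = 884 = 4·5^0 + 1·5^1 + 0·5^2 + 2·5^3 + 1·5^4
p-restricted factor λ_0 = (2, 3, 4, 4)
p-restricted factor λ_1 = (3, 0, 2, 1)
p-restricted factor λ_2 = (3, 0, 4, 0)
p-restricted factor λ_3 = (4, 2, 3, 2)
p-restricted factor λ_4 = (2, 4, 4, 1)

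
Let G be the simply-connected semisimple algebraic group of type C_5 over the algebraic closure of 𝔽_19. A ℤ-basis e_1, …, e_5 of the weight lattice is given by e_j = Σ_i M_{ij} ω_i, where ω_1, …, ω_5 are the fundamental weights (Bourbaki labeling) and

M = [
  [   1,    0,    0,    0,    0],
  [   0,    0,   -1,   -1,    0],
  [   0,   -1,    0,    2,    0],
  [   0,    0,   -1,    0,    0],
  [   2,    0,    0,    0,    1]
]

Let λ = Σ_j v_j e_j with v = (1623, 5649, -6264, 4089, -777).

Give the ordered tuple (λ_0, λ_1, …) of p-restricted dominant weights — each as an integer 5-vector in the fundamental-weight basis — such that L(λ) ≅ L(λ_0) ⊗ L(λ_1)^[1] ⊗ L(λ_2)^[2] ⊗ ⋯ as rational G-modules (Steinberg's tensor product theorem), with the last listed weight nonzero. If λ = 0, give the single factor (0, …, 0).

((8, 9, 2, 13, 18), (9, 0, 0, 6, 15), (4, 6, 7, 17, 6))

Compute c_i = Σ_j M_{ij} v_j with v = (1623, 5649, -6264, 4089, -777):
  c_1 = (1)·(1623) + (0)·(5649) + (0)·(-6264) + (0)·(4089) + (0)·(-777) = 1623
  c_2 = (0)·(1623) + (0)·(5649) + (-1)·(-6264) + (-1)·(4089) + (0)·(-777) = 2175
  c_3 = (0)·(1623) + (-1)·(5649) + (0)·(-6264) + (2)·(4089) + (0)·(-777) = 2529
  c_4 = (0)·(1623) + (0)·(5649) + (-1)·(-6264) + (0)·(4089) + (0)·(-777) = 6264
  c_5 = (2)·(1623) + (0)·(5649) + (0)·(-6264) + (0)·(4089) + (1)·(-777) = 2469
p = 19; digits c_i = Σ_j d_{ij}·19^j, 0 ≤ d_{ij} < 19:
  c_1 = 1623 = 8·19^0 + 9·19^1 + 4·19^2
  c_2 = 2175 = 9·19^0 + 0·19^1 + 6·19^2
  c_3 = 2529 = 2·19^0 + 0·19^1 + 7·19^2
  c_4 = 6264 = 13·19^0 + 6·19^1 + 17·19^2
  c_5 = 2469 = 18·19^0 + 15·19^1 + 6·19^2
Factor λ_0 = (8, 9, 2, 13, 18)
Factor λ_1 = (9, 0, 0, 6, 15)
Factor λ_2 = (4, 6, 7, 17, 6)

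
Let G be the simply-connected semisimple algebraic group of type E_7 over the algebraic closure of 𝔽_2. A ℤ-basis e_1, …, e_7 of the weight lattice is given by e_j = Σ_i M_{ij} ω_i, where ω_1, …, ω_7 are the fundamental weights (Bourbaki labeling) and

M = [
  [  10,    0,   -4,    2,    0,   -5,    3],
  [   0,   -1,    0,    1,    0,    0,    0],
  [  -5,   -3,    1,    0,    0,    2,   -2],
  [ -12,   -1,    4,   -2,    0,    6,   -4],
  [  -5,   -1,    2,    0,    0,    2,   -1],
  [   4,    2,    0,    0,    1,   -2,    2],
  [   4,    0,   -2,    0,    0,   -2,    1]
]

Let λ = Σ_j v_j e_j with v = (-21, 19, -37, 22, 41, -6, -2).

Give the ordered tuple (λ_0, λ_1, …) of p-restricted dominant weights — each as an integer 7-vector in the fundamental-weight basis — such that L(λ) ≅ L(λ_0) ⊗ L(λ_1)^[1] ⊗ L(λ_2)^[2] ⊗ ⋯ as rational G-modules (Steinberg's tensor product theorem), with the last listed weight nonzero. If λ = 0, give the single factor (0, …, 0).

In the fundamental-weight basis, λ has coordinates c = M·v (v = (-21, 19, -37, 22, 41, -6, -2)):
  c_1 = (10)·(-21) + (0)·(19) + (-4)·(-37) + (2)·(22) + (0)·(41) + (-5)·(-6) + (3)·(-2) = 6
  c_2 = (0)·(-21) + (-1)·(19) + (0)·(-37) + (1)·(22) + (0)·(41) + (0)·(-6) + (0)·(-2) = 3
  c_3 = (-5)·(-21) + (-3)·(19) + (1)·(-37) + (0)·(22) + (0)·(41) + (2)·(-6) + (-2)·(-2) = 3
  c_4 = (-12)·(-21) + (-1)·(19) + (4)·(-37) + (-2)·(22) + (0)·(41) + (6)·(-6) + (-4)·(-2) = 13
  c_5 = (-5)·(-21) + (-1)·(19) + (2)·(-37) + (0)·(22) + (0)·(41) + (2)·(-6) + (-1)·(-2) = 2
  c_6 = (4)·(-21) + (2)·(19) + (0)·(-37) + (0)·(22) + (1)·(41) + (-2)·(-6) + (2)·(-2) = 3
  c_7 = (4)·(-21) + (0)·(19) + (-2)·(-37) + (0)·(22) + (0)·(41) + (-2)·(-6) + (1)·(-2) = 0
Writing each c_i in base p = 2:
  c_1 = 6 = 0·2^0 + 1·2^1 + 1·2^2
  c_2 = 3 = 1·2^0 + 1·2^1
  c_3 = 3 = 1·2^0 + 1·2^1
  c_4 = 13 = 1·2^0 + 0·2^1 + 1·2^2 + 1·2^3
  c_5 = 2 = 0·2^0 + 1·2^1
  c_6 = 3 = 1·2^0 + 1·2^1
  c_7 = 0
Factor λ_0 = (0, 1, 1, 1, 0, 1, 0)
Factor λ_1 = (1, 1, 1, 0, 1, 1, 0)
Factor λ_2 = (1, 0, 0, 1, 0, 0, 0)
Factor λ_3 = (0, 0, 0, 1, 0, 0, 0)

((0, 1, 1, 1, 0, 1, 0), (1, 1, 1, 0, 1, 1, 0), (1, 0, 0, 1, 0, 0, 0), (0, 0, 0, 1, 0, 0, 0))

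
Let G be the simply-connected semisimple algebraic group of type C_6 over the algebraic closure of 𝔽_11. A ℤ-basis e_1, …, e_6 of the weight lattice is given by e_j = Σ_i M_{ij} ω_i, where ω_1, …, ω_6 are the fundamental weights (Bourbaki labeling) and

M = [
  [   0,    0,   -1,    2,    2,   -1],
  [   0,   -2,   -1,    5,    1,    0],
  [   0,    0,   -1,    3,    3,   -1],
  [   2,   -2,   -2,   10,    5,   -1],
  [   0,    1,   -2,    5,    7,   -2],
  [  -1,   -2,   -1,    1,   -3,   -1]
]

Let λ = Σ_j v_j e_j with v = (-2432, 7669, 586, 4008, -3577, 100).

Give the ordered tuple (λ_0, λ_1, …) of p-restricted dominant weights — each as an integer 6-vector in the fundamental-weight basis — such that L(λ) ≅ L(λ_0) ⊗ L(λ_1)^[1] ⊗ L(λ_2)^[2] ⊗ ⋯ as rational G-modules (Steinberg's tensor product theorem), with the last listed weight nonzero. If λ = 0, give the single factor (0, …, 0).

((0, 0, 2, 6, 0, 3), (5, 5, 0, 10, 8, 5), (1, 4, 5, 5, 10, 9))

In the fundamental-weight basis, λ has coordinates c = M·v (v = (-2432, 7669, 586, 4008, -3577, 100)):
  c_1 = 0*-2432 + 0*7669 + -1*586 + 2*4008 + 2*-3577 + -1*100 = 176
  c_2 = 0*-2432 + -2*7669 + -1*586 + 5*4008 + 1*-3577 + 0*100 = 539
  c_3 = 0*-2432 + 0*7669 + -1*586 + 3*4008 + 3*-3577 + -1*100 = 607
  c_4 = 2*-2432 + -2*7669 + -2*586 + 10*4008 + 5*-3577 + -1*100 = 721
  c_5 = 0*-2432 + 1*7669 + -2*586 + 5*4008 + 7*-3577 + -2*100 = 1298
  c_6 = -1*-2432 + -2*7669 + -1*586 + 1*4008 + -3*-3577 + -1*100 = 1147
Expand coordinatewise in base 11:
  c_1 = 176 = 0·11^0 + 5·11^1 + 1·11^2
  c_2 = 539 = 0·11^0 + 5·11^1 + 4·11^2
  c_3 = 607 = 2·11^0 + 0·11^1 + 5·11^2
  c_4 = 721 = 6·11^0 + 10·11^1 + 5·11^2
  c_5 = 1298 = 0·11^0 + 8·11^1 + 10·11^2
  c_6 = 1147 = 3·11^0 + 5·11^1 + 9·11^2
p-restricted factor λ_0 = (0, 0, 2, 6, 0, 3)
p-restricted factor λ_1 = (5, 5, 0, 10, 8, 5)
p-restricted factor λ_2 = (1, 4, 5, 5, 10, 9)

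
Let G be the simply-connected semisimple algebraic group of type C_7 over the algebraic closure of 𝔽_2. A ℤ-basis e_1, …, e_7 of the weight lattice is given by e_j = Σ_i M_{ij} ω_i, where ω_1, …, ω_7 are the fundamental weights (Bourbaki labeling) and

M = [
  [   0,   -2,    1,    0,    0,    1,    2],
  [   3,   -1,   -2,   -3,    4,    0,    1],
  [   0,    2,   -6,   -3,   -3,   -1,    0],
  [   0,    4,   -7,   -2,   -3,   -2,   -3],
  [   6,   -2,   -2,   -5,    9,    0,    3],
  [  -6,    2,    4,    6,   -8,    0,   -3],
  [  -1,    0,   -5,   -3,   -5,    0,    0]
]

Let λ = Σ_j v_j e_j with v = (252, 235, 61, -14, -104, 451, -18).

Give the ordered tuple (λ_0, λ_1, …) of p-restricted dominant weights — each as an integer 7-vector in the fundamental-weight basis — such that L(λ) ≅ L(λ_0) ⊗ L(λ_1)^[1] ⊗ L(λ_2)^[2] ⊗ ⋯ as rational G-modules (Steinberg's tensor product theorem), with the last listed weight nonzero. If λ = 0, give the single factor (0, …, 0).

Change of basis e → ω: c = M·v where v = (252, 235, 61, -14, -104, 451, -18):
  c_1 = (0)·(252) + (-2)·(235) + (1)·(61) + (0)·(-14) + (0)·(-104) + (1)·(451) + (2)·(-18) = 6
  c_2 = (3)·(252) + (-1)·(235) + (-2)·(61) + (-3)·(-14) + (4)·(-104) + (0)·(451) + (1)·(-18) = 7
  c_3 = (0)·(252) + (2)·(235) + (-6)·(61) + (-3)·(-14) + (-3)·(-104) + (-1)·(451) + (0)·(-18) = 7
  c_4 = (0)·(252) + (4)·(235) + (-7)·(61) + (-2)·(-14) + (-3)·(-104) + (-2)·(451) + (-3)·(-18) = 5
  c_5 = (6)·(252) + (-2)·(235) + (-2)·(61) + (-5)·(-14) + (9)·(-104) + (0)·(451) + (3)·(-18) = 0
  c_6 = (-6)·(252) + (2)·(235) + (4)·(61) + (6)·(-14) + (-8)·(-104) + (0)·(451) + (-3)·(-18) = 4
  c_7 = (-1)·(252) + (0)·(235) + (-5)·(61) + (-3)·(-14) + (-5)·(-104) + (0)·(451) + (0)·(-18) = 5
Writing each c_i in base p = 2:
  c_1 = 6 = 0·2^0 + 1·2^1 + 1·2^2
  c_2 = 7 = 1·2^0 + 1·2^1 + 1·2^2
  c_3 = 7 = 1·2^0 + 1·2^1 + 1·2^2
  c_4 = 5 = 1·2^0 + 0·2^1 + 1·2^2
  c_5 = 0
  c_6 = 4 = 0·2^0 + 0·2^1 + 1·2^2
  c_7 = 5 = 1·2^0 + 0·2^1 + 1·2^2
p-restricted factor λ_0 = (0, 1, 1, 1, 0, 0, 1)
p-restricted factor λ_1 = (1, 1, 1, 0, 0, 0, 0)
p-restricted factor λ_2 = (1, 1, 1, 1, 0, 1, 1)

((0, 1, 1, 1, 0, 0, 1), (1, 1, 1, 0, 0, 0, 0), (1, 1, 1, 1, 0, 1, 1))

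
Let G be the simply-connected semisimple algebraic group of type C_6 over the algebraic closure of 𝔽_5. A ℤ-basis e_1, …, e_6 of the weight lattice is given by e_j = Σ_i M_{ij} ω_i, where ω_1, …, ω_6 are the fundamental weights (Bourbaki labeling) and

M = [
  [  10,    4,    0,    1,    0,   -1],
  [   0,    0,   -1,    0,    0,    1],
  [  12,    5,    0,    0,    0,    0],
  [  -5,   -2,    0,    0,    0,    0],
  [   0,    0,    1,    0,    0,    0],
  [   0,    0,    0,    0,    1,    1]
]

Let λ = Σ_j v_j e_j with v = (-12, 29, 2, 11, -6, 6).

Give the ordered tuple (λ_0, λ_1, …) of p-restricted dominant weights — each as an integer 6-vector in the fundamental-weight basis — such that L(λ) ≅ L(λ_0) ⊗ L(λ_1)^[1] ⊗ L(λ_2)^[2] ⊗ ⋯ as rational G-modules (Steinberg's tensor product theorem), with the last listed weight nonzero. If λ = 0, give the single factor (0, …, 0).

Converting to the ω-basis (c_i = row i of M dotted with v = (-12, 29, 2, 11, -6, 6)):
  c_1 = 10*-12 + 4*29 + 0*2 + 1*11 + 0*-6 + -1*6 = 1
  c_2 = 0*-12 + 0*29 + -1*2 + 0*11 + 0*-6 + 1*6 = 4
  c_3 = 12*-12 + 5*29 + 0*2 + 0*11 + 0*-6 + 0*6 = 1
  c_4 = -5*-12 + -2*29 + 0*2 + 0*11 + 0*-6 + 0*6 = 2
  c_5 = 0*-12 + 0*29 + 1*2 + 0*11 + 0*-6 + 0*6 = 2
  c_6 = 0*-12 + 0*29 + 0*2 + 0*11 + 1*-6 + 1*6 = 0
Writing each c_i in base p = 5:
  c_1 = 1 = 1·5^0
  c_2 = 4 = 4·5^0
  c_3 = 1 = 1·5^0
  c_4 = 2 = 2·5^0
  c_5 = 2 = 2·5^0
  c_6 = 0
p-restricted factor λ_0 = (1, 4, 1, 2, 2, 0)

((1, 4, 1, 2, 2, 0),)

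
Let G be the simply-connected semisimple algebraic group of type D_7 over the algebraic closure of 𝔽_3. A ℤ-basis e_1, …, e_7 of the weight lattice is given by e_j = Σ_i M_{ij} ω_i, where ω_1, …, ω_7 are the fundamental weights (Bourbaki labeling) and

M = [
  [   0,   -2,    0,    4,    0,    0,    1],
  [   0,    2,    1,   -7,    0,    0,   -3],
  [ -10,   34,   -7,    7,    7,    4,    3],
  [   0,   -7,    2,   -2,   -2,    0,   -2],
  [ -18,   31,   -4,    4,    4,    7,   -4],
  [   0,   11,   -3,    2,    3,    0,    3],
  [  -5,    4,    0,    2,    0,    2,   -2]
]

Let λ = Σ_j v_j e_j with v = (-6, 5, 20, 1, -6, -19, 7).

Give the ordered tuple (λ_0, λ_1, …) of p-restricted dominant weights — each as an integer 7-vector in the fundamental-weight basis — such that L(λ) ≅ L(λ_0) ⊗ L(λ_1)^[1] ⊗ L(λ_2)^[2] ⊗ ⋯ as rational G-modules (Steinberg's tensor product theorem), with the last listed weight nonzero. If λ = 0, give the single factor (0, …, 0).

In the fundamental-weight basis, λ has coordinates c = M·v (v = (-6, 5, 20, 1, -6, -19, 7)):
  c_1 = (0)·(-6) + (-2)·(5) + (0)·(20) + (4)·(1) + (0)·(-6) + (0)·(-19) + (1)·(7) = 1
  c_2 = (0)·(-6) + (2)·(5) + (1)·(20) + (-7)·(1) + (0)·(-6) + (0)·(-19) + (-3)·(7) = 2
  c_3 = (-10)·(-6) + (34)·(5) + (-7)·(20) + (7)·(1) + (7)·(-6) + (4)·(-19) + (3)·(7) = 0
  c_4 = (0)·(-6) + (-7)·(5) + (2)·(20) + (-2)·(1) + (-2)·(-6) + (0)·(-19) + (-2)·(7) = 1
  c_5 = (-18)·(-6) + (31)·(5) + (-4)·(20) + (4)·(1) + (4)·(-6) + (7)·(-19) + (-4)·(7) = 2
  c_6 = (0)·(-6) + (11)·(5) + (-3)·(20) + (2)·(1) + (3)·(-6) + (0)·(-19) + (3)·(7) = 0
  c_7 = (-5)·(-6) + (4)·(5) + (0)·(20) + (2)·(1) + (0)·(-6) + (2)·(-19) + (-2)·(7) = 0
Base-3 expansion of each c_i:
  c_1 = 1 = 1·3^0
  c_2 = 2 = 2·3^0
  c_3 = 0
  c_4 = 1 = 1·3^0
  c_5 = 2 = 2·3^0
  c_6 = 0
  c_7 = 0
Factor λ_0 = (1, 2, 0, 1, 2, 0, 0)

((1, 2, 0, 1, 2, 0, 0),)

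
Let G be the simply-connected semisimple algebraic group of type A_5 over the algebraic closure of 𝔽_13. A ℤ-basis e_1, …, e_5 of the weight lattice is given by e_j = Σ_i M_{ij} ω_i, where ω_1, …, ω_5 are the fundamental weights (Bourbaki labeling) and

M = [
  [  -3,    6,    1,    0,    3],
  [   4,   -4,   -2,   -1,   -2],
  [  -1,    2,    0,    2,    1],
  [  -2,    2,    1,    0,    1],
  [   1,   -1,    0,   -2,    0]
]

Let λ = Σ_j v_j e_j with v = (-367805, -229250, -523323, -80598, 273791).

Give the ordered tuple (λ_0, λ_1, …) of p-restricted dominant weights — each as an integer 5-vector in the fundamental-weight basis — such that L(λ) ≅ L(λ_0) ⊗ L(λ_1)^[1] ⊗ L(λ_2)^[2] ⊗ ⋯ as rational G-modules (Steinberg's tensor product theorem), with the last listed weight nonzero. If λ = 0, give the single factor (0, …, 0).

((4, 1, 8, 5, 8), (8, 7, 7, 2, 12), (10, 7, 12, 7, 3), (11, 11, 9, 12, 10))

ω-coordinates c = M·v, v = (-367805, -229250, -523323, -80598, 273791):
  c_1 = -3*-367805 + 6*-229250 + 1*-523323 + 0*-80598 + 3*273791 = 25965
  c_2 = 4*-367805 + -4*-229250 + -2*-523323 + -1*-80598 + -2*273791 = 25442
  c_3 = -1*-367805 + 2*-229250 + 0*-523323 + 2*-80598 + 1*273791 = 21900
  c_4 = -2*-367805 + 2*-229250 + 1*-523323 + 0*-80598 + 1*273791 = 27578
  c_5 = 1*-367805 + -1*-229250 + 0*-523323 + -2*-80598 + 0*273791 = 22641
Writing each c_i in base p = 13:
  c_1 = 25965 = 4·13^0 + 8·13^1 + 10·13^2 + 11·13^3
  c_2 = 25442 = 1·13^0 + 7·13^1 + 7·13^2 + 11·13^3
  c_3 = 21900 = 8·13^0 + 7·13^1 + 12·13^2 + 9·13^3
  c_4 = 27578 = 5·13^0 + 2·13^1 + 7·13^2 + 12·13^3
  c_5 = 22641 = 8·13^0 + 12·13^1 + 3·13^2 + 10·13^3
λ_0 = (4, 1, 8, 5, 8)
λ_1 = (8, 7, 7, 2, 12)
λ_2 = (10, 7, 12, 7, 3)
λ_3 = (11, 11, 9, 12, 10)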